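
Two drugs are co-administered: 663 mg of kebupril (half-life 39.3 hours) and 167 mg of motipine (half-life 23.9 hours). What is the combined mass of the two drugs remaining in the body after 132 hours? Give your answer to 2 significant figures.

68 mg

kebupril: 663 × (1/2)^(132/39.3) = 663 × (1/2)^3.3588 ≈ 64.628 mg.
motipine: 167 × (1/2)^(132/23.9) = 167 × (1/2)^5.523 ≈ 3.6318 mg.
Total = 64.628 + 3.6318 ≈ 68.26 mg.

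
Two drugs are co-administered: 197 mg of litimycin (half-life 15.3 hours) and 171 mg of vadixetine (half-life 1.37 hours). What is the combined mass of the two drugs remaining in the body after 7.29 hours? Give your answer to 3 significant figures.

146 mg

litimycin: 197 × (1/2)^(7.29/15.3) = 197 × (1/2)^0.47647 ≈ 141.59 mg.
vadixetine: 171 × (1/2)^(7.29/1.37) = 171 × (1/2)^5.3212 ≈ 4.2773 mg.
Total = 141.59 + 4.2773 ≈ 145.87 mg.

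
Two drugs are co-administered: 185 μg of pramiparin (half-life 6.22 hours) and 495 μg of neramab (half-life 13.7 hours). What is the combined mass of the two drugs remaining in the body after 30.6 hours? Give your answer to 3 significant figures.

pramiparin: 185 × (1/2)^(30.6/6.22) = 185 × (1/2)^4.9196 ≈ 6.1125 μg.
neramab: 495 × (1/2)^(30.6/13.7) = 495 × (1/2)^2.2336 ≈ 105.25 μg.
Total = 6.1125 + 105.25 ≈ 111.36 μg.

111 μg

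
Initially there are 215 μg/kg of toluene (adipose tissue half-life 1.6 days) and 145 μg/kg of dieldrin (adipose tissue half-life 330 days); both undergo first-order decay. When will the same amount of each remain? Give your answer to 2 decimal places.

0.91 days

Set 215·(1/2)^(t/1.6) = 145·(1/2)^(t/330).
Taking log₂: log₂(215/145) = t·(1/1.6 − 1/330).
log₂(1.4828) = 0.56828; 1/1.6 − 1/330 = 0.62197.
t = 0.56828 / 0.62197 ≈ 0.91368 days.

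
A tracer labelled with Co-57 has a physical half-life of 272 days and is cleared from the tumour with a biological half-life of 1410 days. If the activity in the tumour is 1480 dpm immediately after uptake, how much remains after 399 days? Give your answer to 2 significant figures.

1/t_eff = 1/t_phys + 1/t_biol = 1/272 + 1/1410 = 0.0043857 per day.
t_eff = 272 × 1410 / (272 + 1410) ≈ 228.01 days.
Remaining = 1480 × (1/2)^(399/228.01) = 1480 × (1/2)^1.7499 ≈ 440.04 dpm.

440 dpm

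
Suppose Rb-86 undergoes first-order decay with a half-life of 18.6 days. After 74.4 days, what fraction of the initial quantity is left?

0.0625

n = 74.4/18.6 ≈ 4 half-lives.
Fraction remaining = (1/2)^4 ≈ 0.0625.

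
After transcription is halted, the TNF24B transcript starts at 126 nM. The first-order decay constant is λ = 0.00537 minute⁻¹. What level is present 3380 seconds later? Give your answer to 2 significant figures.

t½ = ln 2 / λ = 0.69315 / 0.00537 ≈ 129.08 minutes.
Convert the elapsed time: 3380 seconds = 56.3333 minutes.
Number of half-lives: n = 56.3333/129.08 ≈ 0.43643.
Remaining = 126 × (1/2)^0.43643 = 126 × 0.73896 ≈ 93.109 nM.

93 nM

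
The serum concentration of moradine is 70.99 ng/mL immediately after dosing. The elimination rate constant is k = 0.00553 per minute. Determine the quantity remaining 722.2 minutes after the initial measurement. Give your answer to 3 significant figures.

t½ = ln 2 / k = 0.69315 / 0.00553 ≈ 125.34 minutes.
Number of half-lives: n = 722.2/125.34 ≈ 5.7618.
Remaining = 70.99 × (1/2)^5.7618 = 70.99 × 0.01843 ≈ 1.3084 ng/mL.

1.31 ng/mL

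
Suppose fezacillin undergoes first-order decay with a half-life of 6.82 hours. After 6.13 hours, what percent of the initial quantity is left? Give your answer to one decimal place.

53.6%

n = 6.13/6.82 ≈ 0.89883 half-lives.
Fraction remaining = (1/2)^0.89883 ≈ 0.53632, i.e. 53.632%.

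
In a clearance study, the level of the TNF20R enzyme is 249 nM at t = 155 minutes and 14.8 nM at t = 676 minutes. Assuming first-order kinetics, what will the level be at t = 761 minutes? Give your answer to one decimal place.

Over Δt = 676 − 155 = 521 minutes, the level fell by a factor of 249/14.8 ≈ 16.824.
n = log₂(16.824) ≈ 4.0725 half-lives, so t½ = 521/4.0725 ≈ 127.93 minutes.
From t = 676 to t = 761: 14.8 × (1/2)^((761−676)/127.93) ≈ 9.338 nM.

9.3 nM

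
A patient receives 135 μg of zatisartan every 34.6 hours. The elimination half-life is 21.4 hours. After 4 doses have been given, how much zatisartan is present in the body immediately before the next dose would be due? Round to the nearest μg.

The 4 doses were given 138.4, 103.8, 69.2, 34.6 hours ago.
Total = 135·(1/2)^(138.4/21.4) + 135·(1/2)^(103.8/21.4) + 135·(1/2)^(69.2/21.4) + 135·(1/2)^(34.6/21.4)
      = 1.5258 + 4.6795 + 14.352 + 44.017 ≈ 64.574 μg.

65 μg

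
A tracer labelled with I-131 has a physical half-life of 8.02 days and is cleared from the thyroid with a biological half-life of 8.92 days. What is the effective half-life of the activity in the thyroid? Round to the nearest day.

1/t_eff = 1/t_phys + 1/t_biol = 1/8.02 + 1/8.92 = 0.2368 per day.
t_eff = 8.02 × 8.92 / (8.02 + 8.92) ≈ 4.223 days.

4 days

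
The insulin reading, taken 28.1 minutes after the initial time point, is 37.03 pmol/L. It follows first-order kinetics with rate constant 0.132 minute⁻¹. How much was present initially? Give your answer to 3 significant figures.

1510 pmol/L

t½ = ln 2 / k = 0.69315 / 0.132 ≈ 5.2511 minutes.
Number of half-lives elapsed: n = 28.1/5.2511 ≈ 5.3512.
A₀ = A × 2^n = 37.03 × 2^5.3512 = 37.03 × 40.821 ≈ 1511.6 pmol/L.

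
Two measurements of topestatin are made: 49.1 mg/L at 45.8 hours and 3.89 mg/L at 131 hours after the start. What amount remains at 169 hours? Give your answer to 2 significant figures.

1.3 mg/L

Over Δt = 131 − 45.8 = 85.2 hours, the level fell by a factor of 49.1/3.89 ≈ 12.622.
n = log₂(12.622) ≈ 3.6579 half-lives, so t½ = 85.2/3.6579 ≈ 23.292 hours.
From t = 131 to t = 169: 3.89 × (1/2)^((169−131)/23.292) ≈ 1.2556 mg/L.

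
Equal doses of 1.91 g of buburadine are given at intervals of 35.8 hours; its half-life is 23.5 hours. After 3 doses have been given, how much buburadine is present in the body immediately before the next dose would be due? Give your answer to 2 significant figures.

The 3 doses were given 107.4, 71.6, 35.8 hours ago.
Total = 1.91·(1/2)^(107.4/23.5) + 1.91·(1/2)^(71.6/23.5) + 1.91·(1/2)^(35.8/23.5)
      = 0.080401 + 0.23113 + 0.66442 ≈ 0.97595 g.

0.98 g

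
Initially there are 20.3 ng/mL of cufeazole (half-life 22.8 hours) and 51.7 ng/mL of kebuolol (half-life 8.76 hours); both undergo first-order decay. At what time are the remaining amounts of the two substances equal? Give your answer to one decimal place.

19.2 hours

Set 20.3·(1/2)^(t/22.8) = 51.7·(1/2)^(t/8.76).
Taking log₂: log₂(20.3/51.7) = t·(1/22.8 − 1/8.76).
log₂(0.39265) = -1.3487; 1/22.8 − 1/8.76 = -0.070296.
t = -1.3487 / -0.070296 ≈ 19.186 hours.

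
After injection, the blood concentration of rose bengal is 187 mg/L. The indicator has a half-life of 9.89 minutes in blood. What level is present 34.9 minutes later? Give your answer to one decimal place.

16.2 mg/L

Number of half-lives: n = 34.9/9.89 ≈ 3.5288.
Remaining = 187 × (1/2)^3.5288 = 187 × 0.08664 ≈ 16.202 mg/L.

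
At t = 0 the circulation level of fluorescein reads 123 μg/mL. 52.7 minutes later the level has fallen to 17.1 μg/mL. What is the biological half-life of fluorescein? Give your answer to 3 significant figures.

A/A₀ = 17.1/123 ≈ 0.13902.
n = log₂(7.193) ≈ 2.8466 half-lives elapsed in 52.7 minutes.
t½ = 52.7/2.8466 ≈ 18.513 minutes.

18.5 minutes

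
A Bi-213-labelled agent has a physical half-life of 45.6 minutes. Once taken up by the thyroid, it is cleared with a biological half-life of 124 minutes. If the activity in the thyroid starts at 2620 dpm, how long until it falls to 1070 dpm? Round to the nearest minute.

43 minutes

1/t_eff = 1/t_phys + 1/t_biol = 1/45.6 + 1/124 = 0.029994 per minute.
t_eff = 45.6 × 124 / (45.6 + 124) ≈ 33.34 minutes.
n = log₂(2620/1070) ≈ 1.292; t = 1.292 × 33.34 ≈ 43.073 minutes.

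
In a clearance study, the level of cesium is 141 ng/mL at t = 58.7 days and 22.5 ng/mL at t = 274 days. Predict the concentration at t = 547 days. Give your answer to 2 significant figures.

Over Δt = 274 − 58.7 = 215.3 days, the level fell by a factor of 141/22.5 ≈ 6.2667.
n = log₂(6.2667) ≈ 2.6477 half-lives, so t½ = 215.3/2.6477 ≈ 81.316 days.
From t = 274 to t = 547: 22.5 × (1/2)^((547−274)/81.316) ≈ 2.1955 ng/mL.

2.2 ng/mL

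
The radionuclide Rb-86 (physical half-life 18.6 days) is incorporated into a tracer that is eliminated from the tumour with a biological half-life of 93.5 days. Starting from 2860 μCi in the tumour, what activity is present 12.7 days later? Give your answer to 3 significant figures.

1/t_eff = 1/t_phys + 1/t_biol = 1/18.6 + 1/93.5 = 0.064459 per day.
t_eff = 18.6 × 93.5 / (18.6 + 93.5) ≈ 15.514 days.
Remaining = 2860 × (1/2)^(12.7/15.514) = 2860 × (1/2)^0.81862 ≈ 1621.6 μCi.

1620 μCi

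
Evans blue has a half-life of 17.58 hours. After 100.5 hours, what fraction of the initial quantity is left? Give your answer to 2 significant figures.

0.019

n = 100.5/17.58 ≈ 5.7167 half-lives.
Fraction remaining = (1/2)^5.7167 ≈ 0.019015.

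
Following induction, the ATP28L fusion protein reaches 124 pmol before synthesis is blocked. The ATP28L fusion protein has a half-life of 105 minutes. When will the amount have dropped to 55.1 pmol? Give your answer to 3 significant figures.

Fraction remaining = 55.1/124 ≈ 0.44435.
n = log₂(124/55.1) = ln(2.2505)/ln 2 ≈ 1.1702 half-lives.
t = n × t½ = 1.1702 × 105 ≈ 122.87 minutes.

123 minutes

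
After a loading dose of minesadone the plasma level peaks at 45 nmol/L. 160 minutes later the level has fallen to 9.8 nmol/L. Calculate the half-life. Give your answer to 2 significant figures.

73 minutes

A/A₀ = 9.8/45 ≈ 0.21778.
n = log₂(4.5918) ≈ 2.1991 half-lives elapsed in 160 minutes.
t½ = 160/2.1991 ≈ 72.758 minutes.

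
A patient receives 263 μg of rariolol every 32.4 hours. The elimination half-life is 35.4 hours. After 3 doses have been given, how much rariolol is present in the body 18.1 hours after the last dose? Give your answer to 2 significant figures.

The 3 doses were given 82.9, 50.5, 18.1 hours ago.
Total = 263·(1/2)^(82.9/35.4) + 263·(1/2)^(50.5/35.4) + 263·(1/2)^(18.1/35.4)
      = 51.88 + 97.841 + 184.52 ≈ 334.24 μg.

330 μg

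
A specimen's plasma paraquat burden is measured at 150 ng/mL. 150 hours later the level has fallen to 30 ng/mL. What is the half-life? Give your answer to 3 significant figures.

64.6 hours

A/A₀ = 30/150 ≈ 0.2.
n = log₂(5) ≈ 2.3219 half-lives elapsed in 150 hours.
t½ = 150/2.3219 ≈ 64.601 hours.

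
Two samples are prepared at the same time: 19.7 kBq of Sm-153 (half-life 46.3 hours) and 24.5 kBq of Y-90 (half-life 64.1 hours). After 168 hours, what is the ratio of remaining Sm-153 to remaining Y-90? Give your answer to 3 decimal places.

0.400

Sm-153: 19.7 × (1/2)^(168/46.3) = 19.7 × (1/2)^3.6285 ≈ 1.5929 kBq.
Y-90: 24.5 × (1/2)^(168/64.1) = 24.5 × (1/2)^2.6209 ≈ 3.9829 kBq.
Ratio ≈ 1.5929 / 3.9829 ≈ 0.39993.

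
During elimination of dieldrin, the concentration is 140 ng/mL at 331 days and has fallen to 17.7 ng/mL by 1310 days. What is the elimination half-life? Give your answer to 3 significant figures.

328 days

Over Δt = 1310 − 331 = 979 days, the level fell by a factor of 140/17.7 ≈ 7.9096.
n = log₂(7.9096) ≈ 2.9836 half-lives, so t½ = 979/2.9836 ≈ 328.13 days.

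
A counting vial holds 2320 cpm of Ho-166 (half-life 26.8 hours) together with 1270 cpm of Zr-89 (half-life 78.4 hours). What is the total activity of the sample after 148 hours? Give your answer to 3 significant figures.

394 cpm

Ho-166: 2320 × (1/2)^(148/26.8) = 2320 × (1/2)^5.5224 ≈ 50.476 cpm.
Zr-89: 1270 × (1/2)^(148/78.4) = 1270 × (1/2)^1.8878 ≈ 343.19 cpm.
Total = 50.476 + 343.19 ≈ 393.66 cpm.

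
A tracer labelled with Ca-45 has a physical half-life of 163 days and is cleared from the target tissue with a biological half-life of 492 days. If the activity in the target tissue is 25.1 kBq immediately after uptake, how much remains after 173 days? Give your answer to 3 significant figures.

9.43 kBq

1/t_eff = 1/t_phys + 1/t_biol = 1/163 + 1/492 = 0.0081675 per day.
t_eff = 163 × 492 / (163 + 492) ≈ 122.44 days.
Remaining = 25.1 × (1/2)^(173/122.44) = 25.1 × (1/2)^1.413 ≈ 9.426 kBq.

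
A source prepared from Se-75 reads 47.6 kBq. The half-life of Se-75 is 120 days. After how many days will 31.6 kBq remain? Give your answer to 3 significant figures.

70.9 days

Fraction remaining = 31.6/47.6 ≈ 0.66387.
n = log₂(47.6/31.6) = ln(1.5063)/ln 2 ≈ 0.59104 half-lives.
t = n × t½ = 0.59104 × 120 ≈ 70.924 days.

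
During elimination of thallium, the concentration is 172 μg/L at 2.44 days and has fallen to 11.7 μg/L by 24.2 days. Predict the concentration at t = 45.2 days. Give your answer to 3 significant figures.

Over Δt = 24.2 − 2.44 = 21.76 days, the level fell by a factor of 172/11.7 ≈ 14.701.
n = log₂(14.701) ≈ 3.8778 half-lives, so t½ = 21.76/3.8778 ≈ 5.6114 days.
From t = 24.2 to t = 45.2: 11.7 × (1/2)^((45.2−24.2)/5.6114) ≈ 0.87421 μg/L.

0.874 μg/L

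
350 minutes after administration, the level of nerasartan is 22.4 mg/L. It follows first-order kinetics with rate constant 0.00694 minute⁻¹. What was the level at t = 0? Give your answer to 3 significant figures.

254 mg/L

t½ = ln 2 / λ = 0.69315 / 0.00694 ≈ 99.877 minutes.
Number of half-lives elapsed: n = 350/99.877 ≈ 3.5043.
A₀ = A × 2^n = 22.4 × 2^3.5043 = 22.4 × 11.348 ≈ 254.18 mg/L.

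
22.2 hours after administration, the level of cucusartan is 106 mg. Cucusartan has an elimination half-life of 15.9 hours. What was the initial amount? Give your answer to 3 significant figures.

279 mg

Number of half-lives elapsed: n = 22.2/15.9 ≈ 1.3962.
A₀ = A × 2^n = 106 × 2^1.3962 = 106 × 2.6321 ≈ 279 mg.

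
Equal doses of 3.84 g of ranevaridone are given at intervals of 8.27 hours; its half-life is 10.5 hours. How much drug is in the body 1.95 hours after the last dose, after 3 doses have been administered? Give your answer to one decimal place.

The 3 doses were given 18.49, 10.22, 1.95 hours ago.
Total = 3.84·(1/2)^(18.49/10.5) + 3.84·(1/2)^(10.22/10.5) + 3.84·(1/2)^(1.95/10.5)
      = 1.133 + 1.9558 + 3.3762 ≈ 6.465 g.

6.5 g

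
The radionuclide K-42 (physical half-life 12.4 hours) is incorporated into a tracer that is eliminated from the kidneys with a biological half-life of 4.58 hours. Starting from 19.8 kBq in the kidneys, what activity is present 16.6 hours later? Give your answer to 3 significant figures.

0.635 kBq

1/t_eff = 1/t_phys + 1/t_biol = 1/12.4 + 1/4.58 = 0.29899 per hour.
t_eff = 12.4 × 4.58 / (12.4 + 4.58) ≈ 3.3446 hours.
Remaining = 19.8 × (1/2)^(16.6/3.3446) = 19.8 × (1/2)^4.9632 ≈ 0.63475 kBq.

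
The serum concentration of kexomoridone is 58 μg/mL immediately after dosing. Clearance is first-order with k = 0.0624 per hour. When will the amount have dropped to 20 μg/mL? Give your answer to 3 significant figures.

17.1 hours

t½ = ln 2 / k = 0.69315 / 0.0624 ≈ 11.108 hours.
Fraction remaining = 20/58 ≈ 0.34483.
n = log₂(58/20) = ln(2.9)/ln 2 ≈ 1.5361 half-lives.
t = n × t½ = 1.5361 × 11.108 ≈ 17.063 hours.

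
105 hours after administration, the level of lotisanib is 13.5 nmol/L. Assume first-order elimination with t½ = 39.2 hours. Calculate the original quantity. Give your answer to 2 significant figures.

86 nmol/L

Number of half-lives elapsed: n = 105/39.2 ≈ 2.6786.
A₀ = A × 2^n = 13.5 × 2^2.6786 = 13.5 × 6.4022 ≈ 86.43 nmol/L.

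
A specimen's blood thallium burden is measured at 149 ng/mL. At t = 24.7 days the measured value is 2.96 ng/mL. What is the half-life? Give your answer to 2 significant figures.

4.4 days

A/A₀ = 2.96/149 ≈ 0.019866.
n = log₂(50.338) ≈ 5.6536 half-lives elapsed in 24.7 days.
t½ = 24.7/5.6536 ≈ 4.3689 days.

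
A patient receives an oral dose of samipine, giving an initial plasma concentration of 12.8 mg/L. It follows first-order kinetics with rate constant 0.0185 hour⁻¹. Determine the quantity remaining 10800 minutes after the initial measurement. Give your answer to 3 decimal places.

0.458 mg/L

t½ = ln 2 / k = 0.69315 / 0.0185 ≈ 37.467 hours.
Convert the elapsed time: 10800 minutes = 180 hours.
Number of half-lives: n = 180/37.467 ≈ 4.8042.
Remaining = 12.8 × (1/2)^4.8042 = 12.8 × 0.035793 ≈ 0.45815 mg/L.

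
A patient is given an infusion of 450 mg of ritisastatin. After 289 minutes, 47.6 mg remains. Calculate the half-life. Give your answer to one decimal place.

89.2 minutes

A/A₀ = 47.6/450 ≈ 0.10578.
n = log₂(9.4538) ≈ 3.2409 half-lives elapsed in 289 minutes.
t½ = 289/3.2409 ≈ 89.173 minutes.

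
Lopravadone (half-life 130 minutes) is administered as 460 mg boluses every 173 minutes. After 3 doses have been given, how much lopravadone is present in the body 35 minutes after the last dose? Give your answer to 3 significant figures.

The 3 doses were given 381, 208, 35 minutes ago.
Total = 460·(1/2)^(381/130) + 460·(1/2)^(208/130) + 460·(1/2)^(35/130)
      = 60.327 + 151.74 + 381.69 ≈ 593.76 mg.

594 mg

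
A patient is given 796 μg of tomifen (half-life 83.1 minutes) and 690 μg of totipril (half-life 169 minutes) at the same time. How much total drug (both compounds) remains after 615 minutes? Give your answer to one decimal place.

tomifen: 796 × (1/2)^(615/83.1) = 796 × (1/2)^7.4007 ≈ 4.7106 μg.
totipril: 690 × (1/2)^(615/169) = 690 × (1/2)^3.6391 ≈ 55.384 μg.
Total = 4.7106 + 55.384 ≈ 60.095 μg.

60.1 μg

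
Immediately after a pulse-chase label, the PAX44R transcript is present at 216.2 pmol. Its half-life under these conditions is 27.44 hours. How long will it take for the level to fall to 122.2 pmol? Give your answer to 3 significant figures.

Fraction remaining = 122.2/216.2 ≈ 0.56522.
n = log₂(216.2/122.2) = ln(1.7692)/ln 2 ≈ 0.82312 half-lives.
t = n × t½ = 0.82312 × 27.44 ≈ 22.586 hours.

22.6 hours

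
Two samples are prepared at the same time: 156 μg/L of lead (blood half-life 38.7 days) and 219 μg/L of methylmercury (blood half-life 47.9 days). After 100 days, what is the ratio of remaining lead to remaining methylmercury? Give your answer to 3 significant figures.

0.505

lead: 156 × (1/2)^(100/38.7) = 156 × (1/2)^2.584 ≈ 26.018 μg/L.
methylmercury: 219 × (1/2)^(100/47.9) = 219 × (1/2)^2.0877 ≈ 51.522 μg/L.
Ratio ≈ 26.018 / 51.522 ≈ 0.50499.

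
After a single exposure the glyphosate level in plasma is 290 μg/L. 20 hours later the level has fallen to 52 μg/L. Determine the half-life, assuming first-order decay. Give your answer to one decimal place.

8.1 hours

A/A₀ = 52/290 ≈ 0.17931.
n = log₂(5.5769) ≈ 2.4795 half-lives elapsed in 20 hours.
t½ = 20/2.4795 ≈ 8.0662 hours.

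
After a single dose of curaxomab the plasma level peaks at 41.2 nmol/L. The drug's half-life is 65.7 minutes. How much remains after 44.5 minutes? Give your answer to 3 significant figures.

Number of half-lives: n = 44.5/65.7 ≈ 0.67732.
Remaining = 41.2 × (1/2)^0.67732 = 41.2 × 0.62533 ≈ 25.763 nmol/L.

25.8 nmol/L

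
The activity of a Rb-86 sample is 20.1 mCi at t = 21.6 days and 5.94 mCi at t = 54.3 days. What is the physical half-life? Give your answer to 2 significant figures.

19 days

Over Δt = 54.3 − 21.6 = 32.7 days, the level fell by a factor of 20.1/5.94 ≈ 3.3838.
n = log₂(3.3838) ≈ 1.7587 half-lives, so t½ = 32.7/1.7587 ≈ 18.594 days.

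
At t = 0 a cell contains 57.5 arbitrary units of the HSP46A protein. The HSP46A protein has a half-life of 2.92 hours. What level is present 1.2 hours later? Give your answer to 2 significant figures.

43 arbitrary units

Number of half-lives: n = 1.2/2.92 ≈ 0.41096.
Remaining = 57.5 × (1/2)^0.41096 = 57.5 × 0.75212 ≈ 43.247 arbitrary units.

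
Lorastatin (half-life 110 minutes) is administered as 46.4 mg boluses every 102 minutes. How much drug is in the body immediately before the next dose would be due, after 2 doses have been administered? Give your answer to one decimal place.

37.2 mg

The 2 doses were given 204, 102 minutes ago.
Total = 46.4·(1/2)^(204/110) + 46.4·(1/2)^(102/110)
      = 12.831 + 24.4 ≈ 37.23 mg.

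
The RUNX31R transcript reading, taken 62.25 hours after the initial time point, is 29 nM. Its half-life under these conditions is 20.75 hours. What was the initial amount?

Number of half-lives elapsed: n = 62.25/20.75 ≈ 3.
A₀ = A × 2^n = 29 × 2^3 = 29 × 8 ≈ 232 nM.

232 nM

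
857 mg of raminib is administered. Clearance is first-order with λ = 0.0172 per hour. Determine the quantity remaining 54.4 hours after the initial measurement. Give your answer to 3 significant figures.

t½ = ln 2 / λ = 0.69315 / 0.0172 ≈ 40.299 hours.
Number of half-lives: n = 54.4/40.299 ≈ 1.3499.
Remaining = 857 × (1/2)^1.3499 = 857 × 0.39232 ≈ 336.22 mg.

336 mg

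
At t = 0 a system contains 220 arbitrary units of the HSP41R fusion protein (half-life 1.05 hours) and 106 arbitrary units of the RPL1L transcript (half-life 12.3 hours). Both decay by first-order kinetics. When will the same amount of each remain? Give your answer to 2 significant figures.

1.2 hours

Set 220·(1/2)^(t/1.05) = 106·(1/2)^(t/12.3).
Taking log₂: log₂(220/106) = t·(1/1.05 − 1/12.3).
log₂(2.0755) = 1.0534; 1/1.05 − 1/12.3 = 0.87108.
t = 1.0534 / 0.87108 ≈ 1.2093 hours.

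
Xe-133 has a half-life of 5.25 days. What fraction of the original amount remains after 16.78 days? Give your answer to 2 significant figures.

0.11

n = 16.78/5.25 ≈ 3.1962 half-lives.
Fraction remaining = (1/2)^3.1962 ≈ 0.10911.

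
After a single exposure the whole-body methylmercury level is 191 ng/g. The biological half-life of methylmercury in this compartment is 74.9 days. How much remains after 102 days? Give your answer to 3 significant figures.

Number of half-lives: n = 102/74.9 ≈ 1.3618.
Remaining = 191 × (1/2)^1.3618 = 191 × 0.38909 ≈ 74.317 ng/g.

74.3 ng/g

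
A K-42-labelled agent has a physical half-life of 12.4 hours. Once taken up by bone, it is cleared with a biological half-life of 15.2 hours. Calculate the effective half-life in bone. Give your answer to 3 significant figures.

6.83 hours

1/t_eff = 1/t_phys + 1/t_biol = 1/12.4 + 1/15.2 = 0.14643 per hour.
t_eff = 12.4 × 15.2 / (12.4 + 15.2) ≈ 6.829 hours.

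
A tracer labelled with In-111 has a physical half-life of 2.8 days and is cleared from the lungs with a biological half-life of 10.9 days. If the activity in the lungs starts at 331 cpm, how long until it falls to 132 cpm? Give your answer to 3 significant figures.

2.95 days

1/t_eff = 1/t_phys + 1/t_biol = 1/2.8 + 1/10.9 = 0.44889 per day.
t_eff = 2.8 × 10.9 / (2.8 + 10.9) ≈ 2.2277 days.
n = log₂(331/132) ≈ 1.3263; t = 1.3263 × 2.2277 ≈ 2.9546 days.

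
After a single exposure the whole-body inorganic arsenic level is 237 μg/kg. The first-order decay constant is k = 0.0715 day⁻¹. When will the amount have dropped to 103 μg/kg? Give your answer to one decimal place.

t½ = ln 2 / k = 0.69315 / 0.0715 ≈ 9.6944 days.
Fraction remaining = 103/237 ≈ 0.4346.
n = log₂(237/103) = ln(2.301)/ln 2 ≈ 1.2022 half-lives.
t = n × t½ = 1.2022 × 9.6944 ≈ 11.655 days.

11.7 days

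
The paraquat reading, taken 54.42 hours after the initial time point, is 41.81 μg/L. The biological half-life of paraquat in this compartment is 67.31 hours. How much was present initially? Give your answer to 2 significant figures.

Number of half-lives elapsed: n = 54.42/67.31 ≈ 0.8085.
A₀ = A × 2^n = 41.81 × 2^0.8085 = 41.81 × 1.7514 ≈ 73.225 μg/L.

73 μg/L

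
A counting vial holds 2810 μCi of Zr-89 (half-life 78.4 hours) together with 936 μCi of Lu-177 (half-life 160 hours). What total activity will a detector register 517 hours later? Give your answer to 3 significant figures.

129 μCi

Zr-89: 2810 × (1/2)^(517/78.4) = 2810 × (1/2)^6.5944 ≈ 29.08 μCi.
Lu-177: 936 × (1/2)^(517/160) = 936 × (1/2)^3.2313 ≈ 99.672 μCi.
Total = 29.08 + 99.672 ≈ 128.75 μCi.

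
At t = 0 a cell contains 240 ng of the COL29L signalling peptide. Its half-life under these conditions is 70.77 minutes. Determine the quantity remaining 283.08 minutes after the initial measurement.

15 ng

Elapsed time is 4 half-lives (283.08/70.77).
Each half-life halves the amount: 240 × (1/2)^4 = 240/16 = 15 ng.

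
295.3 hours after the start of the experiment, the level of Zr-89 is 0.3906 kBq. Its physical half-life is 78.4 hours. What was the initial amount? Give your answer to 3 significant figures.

5.32 kBq

Number of half-lives elapsed: n = 295.3/78.4 ≈ 3.7666.
A₀ = A × 2^n = 0.3906 × 2^3.7666 = 0.3906 × 13.61 ≈ 5.316 kBq.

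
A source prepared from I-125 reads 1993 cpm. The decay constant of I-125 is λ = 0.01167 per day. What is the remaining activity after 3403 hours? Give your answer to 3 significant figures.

t½ = ln 2 / λ = 0.69315 / 0.01167 ≈ 59.396 days.
Convert the elapsed time: 3403 hours = 141.792 days.
Number of half-lives: n = 141.792/59.396 ≈ 2.3872.
Remaining = 1993 × (1/2)^2.3872 = 1993 × 0.19115 ≈ 380.96 cpm.

381 cpm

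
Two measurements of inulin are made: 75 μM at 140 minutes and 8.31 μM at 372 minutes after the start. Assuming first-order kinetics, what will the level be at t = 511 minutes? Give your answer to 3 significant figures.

2.22 μM

Over Δt = 372 − 140 = 232 minutes, the level fell by a factor of 75/8.31 ≈ 9.0253.
n = log₂(9.0253) ≈ 3.174 half-lives, so t½ = 232/3.174 ≈ 73.095 minutes.
From t = 372 to t = 511: 8.31 × (1/2)^((511−372)/73.095) ≈ 2.2241 μM.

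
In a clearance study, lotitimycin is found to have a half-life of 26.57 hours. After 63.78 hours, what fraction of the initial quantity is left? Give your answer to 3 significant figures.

n = 63.78/26.57 ≈ 2.4005 half-lives.
Fraction remaining = (1/2)^2.4005 ≈ 0.18941.

0.189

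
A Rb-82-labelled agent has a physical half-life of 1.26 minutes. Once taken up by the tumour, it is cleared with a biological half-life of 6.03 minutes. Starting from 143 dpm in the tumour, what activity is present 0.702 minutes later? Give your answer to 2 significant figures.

1/t_eff = 1/t_phys + 1/t_biol = 1/1.26 + 1/6.03 = 0.95949 per minute.
t_eff = 1.26 × 6.03 / (1.26 + 6.03) ≈ 1.0422 minutes.
Remaining = 143 × (1/2)^(0.702/1.0422) = 143 × (1/2)^0.67356 ≈ 89.655 dpm.

90 dpm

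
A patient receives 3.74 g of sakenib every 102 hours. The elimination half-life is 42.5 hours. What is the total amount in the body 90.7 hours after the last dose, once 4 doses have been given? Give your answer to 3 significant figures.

1.05 g

The 4 doses were given 396.7, 294.7, 192.7, 90.7 hours ago.
Total = 3.74·(1/2)^(396.7/42.5) + 3.74·(1/2)^(294.7/42.5) + 3.74·(1/2)^(192.7/42.5) + 3.74·(1/2)^(90.7/42.5)
      = 0.0057946 + 0.030584 + 0.16142 + 0.852 ≈ 1.0498 g.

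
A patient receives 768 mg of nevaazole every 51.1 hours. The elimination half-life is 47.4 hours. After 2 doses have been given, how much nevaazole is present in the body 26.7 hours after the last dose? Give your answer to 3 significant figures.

766 mg

The 2 doses were given 77.8, 26.7 hours ago.
Total = 768·(1/2)^(77.8/47.4) + 768·(1/2)^(26.7/47.4)
      = 246.19 + 519.75 ≈ 765.94 mg.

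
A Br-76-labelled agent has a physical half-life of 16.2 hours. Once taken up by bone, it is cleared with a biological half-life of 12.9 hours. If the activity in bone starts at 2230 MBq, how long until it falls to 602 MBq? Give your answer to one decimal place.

13.6 hours

1/t_eff = 1/t_phys + 1/t_biol = 1/16.2 + 1/12.9 = 0.13925 per hour.
t_eff = 16.2 × 12.9 / (16.2 + 12.9) ≈ 7.1814 hours.
n = log₂(2230/602) ≈ 1.8892; t = 1.8892 × 7.1814 ≈ 13.567 hours.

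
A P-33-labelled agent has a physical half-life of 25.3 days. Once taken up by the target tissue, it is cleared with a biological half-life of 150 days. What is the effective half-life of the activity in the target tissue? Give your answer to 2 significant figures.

22 days

1/t_eff = 1/t_phys + 1/t_biol = 1/25.3 + 1/150 = 0.046192 per day.
t_eff = 25.3 × 150 / (25.3 + 150) ≈ 21.649 days.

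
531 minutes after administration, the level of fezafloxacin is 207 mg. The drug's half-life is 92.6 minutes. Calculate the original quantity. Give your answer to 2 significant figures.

11000 mg

Number of half-lives elapsed: n = 531/92.6 ≈ 5.7343.
A₀ = A × 2^n = 207 × 2^5.7343 = 207 × 53.236 ≈ 11020 mg.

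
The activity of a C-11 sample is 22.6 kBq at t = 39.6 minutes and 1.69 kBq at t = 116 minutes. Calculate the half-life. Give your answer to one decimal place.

20.4 minutes

Over Δt = 116 − 39.6 = 76.4 minutes, the level fell by a factor of 22.6/1.69 ≈ 13.373.
n = log₂(13.373) ≈ 3.7412 half-lives, so t½ = 76.4/3.7412 ≈ 20.421 minutes.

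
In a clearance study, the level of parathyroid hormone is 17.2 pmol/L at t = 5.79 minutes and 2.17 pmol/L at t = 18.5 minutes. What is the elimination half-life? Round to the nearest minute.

Over Δt = 18.5 − 5.79 = 12.71 minutes, the level fell by a factor of 17.2/2.17 ≈ 7.9263.
n = log₂(7.9263) ≈ 2.9866 half-lives, so t½ = 12.71/2.9866 ≈ 4.2556 minutes.

4 minutes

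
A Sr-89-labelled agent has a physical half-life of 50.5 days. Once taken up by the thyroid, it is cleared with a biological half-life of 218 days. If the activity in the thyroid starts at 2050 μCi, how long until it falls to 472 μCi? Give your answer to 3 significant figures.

1/t_eff = 1/t_phys + 1/t_biol = 1/50.5 + 1/218 = 0.024389 per day.
t_eff = 50.5 × 218 / (50.5 + 218) ≈ 41.002 days.
n = log₂(2050/472) ≈ 2.1188; t = 2.1188 × 41.002 ≈ 86.873 days.

86.9 days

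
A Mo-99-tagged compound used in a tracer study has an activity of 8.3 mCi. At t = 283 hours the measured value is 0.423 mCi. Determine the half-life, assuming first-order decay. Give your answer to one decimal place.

65.9 hours

A/A₀ = 0.423/8.3 ≈ 0.050964.
n = log₂(19.622) ≈ 4.2944 half-lives elapsed in 283 hours.
t½ = 283/4.2944 ≈ 65.9 hours.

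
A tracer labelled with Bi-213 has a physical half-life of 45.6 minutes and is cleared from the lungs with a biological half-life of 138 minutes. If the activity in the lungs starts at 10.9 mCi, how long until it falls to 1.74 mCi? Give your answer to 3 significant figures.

1/t_eff = 1/t_phys + 1/t_biol = 1/45.6 + 1/138 = 0.029176 per minute.
t_eff = 45.6 × 138 / (45.6 + 138) ≈ 34.275 minutes.
n = log₂(10.9/1.74) ≈ 2.6472; t = 2.6472 × 34.275 ≈ 90.73 minutes.

90.7 minutes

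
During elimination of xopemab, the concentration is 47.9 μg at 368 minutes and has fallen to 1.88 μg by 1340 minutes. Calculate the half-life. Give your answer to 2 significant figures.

210 minutes

Over Δt = 1340 − 368 = 972 minutes, the level fell by a factor of 47.9/1.88 ≈ 25.479.
n = log₂(25.479) ≈ 4.6712 half-lives, so t½ = 972/4.6712 ≈ 208.08 minutes.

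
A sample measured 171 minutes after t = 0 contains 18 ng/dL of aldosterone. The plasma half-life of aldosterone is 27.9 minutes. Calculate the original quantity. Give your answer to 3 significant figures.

Number of half-lives elapsed: n = 171/27.9 ≈ 6.129.
A₀ = A × 2^n = 18 × 2^6.129 = 18 × 69.988 ≈ 1259.8 ng/dL.

1260 ng/dL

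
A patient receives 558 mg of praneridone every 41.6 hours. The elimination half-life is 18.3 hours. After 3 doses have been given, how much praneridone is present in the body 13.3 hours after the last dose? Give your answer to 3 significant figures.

The 3 doses were given 96.5, 54.9, 13.3 hours ago.
Total = 558·(1/2)^(96.5/18.3) + 558·(1/2)^(54.9/18.3) + 558·(1/2)^(13.3/18.3)
      = 14.429 + 69.75 + 337.17 ≈ 421.35 mg.

421 mg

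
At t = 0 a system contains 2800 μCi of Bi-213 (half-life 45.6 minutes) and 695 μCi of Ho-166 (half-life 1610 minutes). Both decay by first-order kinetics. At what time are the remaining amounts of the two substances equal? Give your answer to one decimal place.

Set 2800·(1/2)^(t/45.6) = 695·(1/2)^(t/1610).
Taking log₂: log₂(2800/695) = t·(1/45.6 − 1/1610).
log₂(4.0288) = 2.0103; 1/45.6 − 1/1610 = 0.021309.
t = 2.0103 / 0.021309 ≈ 94.344 minutes.

94.3 minutes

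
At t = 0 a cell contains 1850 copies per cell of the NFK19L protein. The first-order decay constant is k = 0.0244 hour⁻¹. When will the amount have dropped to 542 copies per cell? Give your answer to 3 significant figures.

t½ = ln 2 / k = 0.69315 / 0.0244 ≈ 28.408 hours.
Fraction remaining = 542/1850 ≈ 0.29297.
n = log₂(1850/542) = ln(3.4133)/ln 2 ≈ 1.7712 half-lives.
t = n × t½ = 1.7712 × 28.408 ≈ 50.315 hours.

50.3 hours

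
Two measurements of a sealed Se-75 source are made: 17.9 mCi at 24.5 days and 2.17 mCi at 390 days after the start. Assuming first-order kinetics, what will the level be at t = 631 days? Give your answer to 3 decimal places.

Over Δt = 390 − 24.5 = 365.5 days, the level fell by a factor of 17.9/2.17 ≈ 8.2488.
n = log₂(8.2488) ≈ 3.0442 half-lives, so t½ = 365.5/3.0442 ≈ 120.06 days.
From t = 390 to t = 631: 2.17 × (1/2)^((631−390)/120.06) ≈ 0.53978 mCi.

0.540 mCi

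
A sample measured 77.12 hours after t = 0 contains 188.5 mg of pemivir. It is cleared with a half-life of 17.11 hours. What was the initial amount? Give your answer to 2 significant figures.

4300 mg

Number of half-lives elapsed: n = 77.12/17.11 ≈ 4.5073.
A₀ = A × 2^n = 188.5 × 2^4.5073 = 188.5 × 22.742 ≈ 4286.9 mg.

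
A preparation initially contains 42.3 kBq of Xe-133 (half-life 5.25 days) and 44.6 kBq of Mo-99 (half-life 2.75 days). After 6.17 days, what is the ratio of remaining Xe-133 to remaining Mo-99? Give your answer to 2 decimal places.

Xe-133: 42.3 × (1/2)^(6.17/5.25) = 42.3 × (1/2)^1.1752 ≈ 18.731 kBq.
Mo-99: 44.6 × (1/2)^(6.17/2.75) = 44.6 × (1/2)^2.2436 ≈ 9.4174 kBq.
Ratio ≈ 18.731 / 9.4174 ≈ 1.989.

1.99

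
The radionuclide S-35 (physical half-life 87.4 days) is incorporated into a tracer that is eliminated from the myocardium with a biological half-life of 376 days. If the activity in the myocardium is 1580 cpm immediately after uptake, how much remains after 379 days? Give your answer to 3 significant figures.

38.9 cpm

1/t_eff = 1/t_phys + 1/t_biol = 1/87.4 + 1/376 = 0.014101 per day.
t_eff = 87.4 × 376 / (87.4 + 376) ≈ 70.916 days.
Remaining = 1580 × (1/2)^(379/70.916) = 1580 × (1/2)^5.3444 ≈ 38.89 cpm.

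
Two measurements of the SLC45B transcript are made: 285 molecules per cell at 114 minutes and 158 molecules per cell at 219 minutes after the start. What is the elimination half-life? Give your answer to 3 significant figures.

Over Δt = 219 − 114 = 105 minutes, the level fell by a factor of 285/158 ≈ 1.8038.
n = log₂(1.8038) ≈ 0.85104 half-lives, so t½ = 105/0.85104 ≈ 123.38 minutes.

123 minutes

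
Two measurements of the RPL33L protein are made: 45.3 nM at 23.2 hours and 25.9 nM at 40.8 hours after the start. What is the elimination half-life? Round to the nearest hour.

22 hours

Over Δt = 40.8 − 23.2 = 17.6 hours, the level fell by a factor of 45.3/25.9 ≈ 1.749.
n = log₂(1.749) ≈ 0.80656 half-lives, so t½ = 17.6/0.80656 ≈ 21.821 hours.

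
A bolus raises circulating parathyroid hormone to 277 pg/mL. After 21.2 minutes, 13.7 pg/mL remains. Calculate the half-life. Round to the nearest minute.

5 minutes

A/A₀ = 13.7/277 ≈ 0.049458.
n = log₂(20.219) ≈ 4.3376 half-lives elapsed in 21.2 minutes.
t½ = 21.2/4.3376 ≈ 4.8875 minutes.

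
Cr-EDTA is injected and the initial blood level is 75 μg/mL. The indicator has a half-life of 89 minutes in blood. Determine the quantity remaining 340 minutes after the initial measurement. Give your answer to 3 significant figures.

5.31 μg/mL

Number of half-lives: n = 340/89 ≈ 3.8202.
Remaining = 75 × (1/2)^3.8202 = 75 × 0.070794 ≈ 5.3096 μg/mL.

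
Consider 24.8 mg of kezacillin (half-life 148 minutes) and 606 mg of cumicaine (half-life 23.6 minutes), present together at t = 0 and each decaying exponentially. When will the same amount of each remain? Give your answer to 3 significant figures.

129 minutes

Set 24.8·(1/2)^(t/148) = 606·(1/2)^(t/23.6).
Taking log₂: log₂(24.8/606) = t·(1/148 − 1/23.6).
log₂(0.040924) = -4.6109; 1/148 − 1/23.6 = -0.035616.
t = -4.6109 / -0.035616 ≈ 129.46 minutes.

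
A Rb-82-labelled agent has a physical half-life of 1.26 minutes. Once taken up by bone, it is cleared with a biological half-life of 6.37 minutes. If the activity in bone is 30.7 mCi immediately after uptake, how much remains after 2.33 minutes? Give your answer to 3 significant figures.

1/t_eff = 1/t_phys + 1/t_biol = 1/1.26 + 1/6.37 = 0.95064 per minute.
t_eff = 1.26 × 6.37 / (1.26 + 6.37) ≈ 1.0519 minutes.
Remaining = 30.7 × (1/2)^(2.33/1.0519) = 30.7 × (1/2)^2.215 ≈ 6.6124 mCi.

6.61 mCi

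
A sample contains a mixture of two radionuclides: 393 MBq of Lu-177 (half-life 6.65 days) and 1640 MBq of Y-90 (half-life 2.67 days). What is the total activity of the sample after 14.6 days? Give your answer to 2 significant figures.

Lu-177: 393 × (1/2)^(14.6/6.65) = 393 × (1/2)^2.1955 ≈ 85.799 MBq.
Y-90: 1640 × (1/2)^(14.6/2.67) = 1640 × (1/2)^5.4682 ≈ 37.048 MBq.
Total = 85.799 + 37.048 ≈ 122.85 MBq.

120 MBq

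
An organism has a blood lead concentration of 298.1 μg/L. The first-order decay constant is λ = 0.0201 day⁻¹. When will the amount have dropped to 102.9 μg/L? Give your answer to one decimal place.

t½ = ln 2 / λ = 0.69315 / 0.0201 ≈ 34.485 days.
Fraction remaining = 102.9/298.1 ≈ 0.34519.
n = log₂(298.1/102.9) = ln(2.897)/ln 2 ≈ 1.5346 half-lives.
t = n × t½ = 1.5346 × 34.485 ≈ 52.919 days.

52.9 days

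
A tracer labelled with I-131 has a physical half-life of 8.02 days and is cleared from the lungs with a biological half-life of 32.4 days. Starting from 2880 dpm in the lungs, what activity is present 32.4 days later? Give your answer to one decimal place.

1/t_eff = 1/t_phys + 1/t_biol = 1/8.02 + 1/32.4 = 0.15555 per day.
t_eff = 8.02 × 32.4 / (8.02 + 32.4) ≈ 6.4287 days.
Remaining = 2880 × (1/2)^(32.4/6.4287) = 2880 × (1/2)^5.0399 ≈ 87.545 dpm.

87.5 dpm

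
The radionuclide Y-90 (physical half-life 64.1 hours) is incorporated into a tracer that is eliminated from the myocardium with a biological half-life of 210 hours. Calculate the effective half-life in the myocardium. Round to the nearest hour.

49 hours

1/t_eff = 1/t_phys + 1/t_biol = 1/64.1 + 1/210 = 0.020363 per hour.
t_eff = 64.1 × 210 / (64.1 + 210) ≈ 49.11 hours.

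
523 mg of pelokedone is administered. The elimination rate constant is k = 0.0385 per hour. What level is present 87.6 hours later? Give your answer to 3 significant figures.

t½ = ln 2 / k = 0.69315 / 0.0385 ≈ 18.004 hours.
Number of half-lives: n = 87.6/18.004 ≈ 4.8656.
Remaining = 523 × (1/2)^4.8656 = 523 × 0.0343 ≈ 17.939 mg.

17.9 mg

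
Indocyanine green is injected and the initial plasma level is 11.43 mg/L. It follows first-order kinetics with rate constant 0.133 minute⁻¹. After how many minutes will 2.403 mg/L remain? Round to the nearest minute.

t½ = ln 2 / λ = 0.69315 / 0.133 ≈ 5.2116 minutes.
Fraction remaining = 2.403/11.43 ≈ 0.21024.
n = log₂(11.43/2.403) = ln(4.7566)/ln 2 ≈ 2.2499 half-lives.
t = n × t½ = 2.2499 × 5.2116 ≈ 11.726 minutes.

12 minutes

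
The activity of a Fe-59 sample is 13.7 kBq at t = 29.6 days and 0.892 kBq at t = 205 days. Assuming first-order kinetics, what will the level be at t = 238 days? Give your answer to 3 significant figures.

0.534 kBq

Over Δt = 205 − 29.6 = 175.4 days, the level fell by a factor of 13.7/0.892 ≈ 15.359.
n = log₂(15.359) ≈ 3.941 half-lives, so t½ = 175.4/3.941 ≈ 44.507 days.
From t = 205 to t = 238: 0.892 × (1/2)^((238−205)/44.507) ≈ 0.53353 kBq.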